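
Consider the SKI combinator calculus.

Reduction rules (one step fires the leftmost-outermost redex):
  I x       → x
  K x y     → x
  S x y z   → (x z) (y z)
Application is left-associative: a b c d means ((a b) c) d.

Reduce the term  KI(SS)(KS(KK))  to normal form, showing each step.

  start: KI(SS)(KS(KK))
  [1] I(KS(KK))
  [2] KS(KK)
  [3] S

Answer: normal form = S  (in 3 steps)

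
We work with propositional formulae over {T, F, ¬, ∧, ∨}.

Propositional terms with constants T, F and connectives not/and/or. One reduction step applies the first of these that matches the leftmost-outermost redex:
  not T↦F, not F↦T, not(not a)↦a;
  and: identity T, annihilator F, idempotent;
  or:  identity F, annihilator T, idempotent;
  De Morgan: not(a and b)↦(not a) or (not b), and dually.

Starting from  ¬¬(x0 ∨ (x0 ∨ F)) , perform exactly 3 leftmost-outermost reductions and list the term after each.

Answer: after 3 steps: x0

Derivation:
  start: ¬¬(x0 ∨ (x0 ∨ F))
  step 1: x0 ∨ (x0 ∨ F)
  step 2: x0 ∨ x0
  step 3: x0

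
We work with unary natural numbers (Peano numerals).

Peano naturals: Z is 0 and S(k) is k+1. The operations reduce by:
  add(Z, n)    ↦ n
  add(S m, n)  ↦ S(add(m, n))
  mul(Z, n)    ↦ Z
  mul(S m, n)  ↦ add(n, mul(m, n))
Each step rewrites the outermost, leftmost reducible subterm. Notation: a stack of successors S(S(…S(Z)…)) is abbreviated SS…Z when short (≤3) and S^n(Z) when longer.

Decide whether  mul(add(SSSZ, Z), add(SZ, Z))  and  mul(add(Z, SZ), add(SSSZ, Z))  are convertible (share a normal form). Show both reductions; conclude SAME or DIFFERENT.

Term A:
  start: mul(add(SSSZ, Z), add(SZ, Z))
  →1  mul(S(add(SSZ, Z)), add(SZ, Z))
  →2  add(add(SZ, Z), mul(add(SSZ, Z), add(SZ, Z)))
  →3  add(S(add(Z, Z)), mul(add(SSZ, Z), add(SZ, Z)))
  →4  S(add(add(Z, Z), mul(add(SSZ, Z), add(SZ, Z))))
  →5  S(add(Z, mul(add(SSZ, Z), add(SZ, Z))))
  →6  S(mul(add(SSZ, Z), add(SZ, Z)))
  →7  S(mul(S(add(SZ, Z)), add(SZ, Z)))
  →8  S(add(add(SZ, Z), mul(add(SZ, Z), add(SZ, Z))))
  →9  S(add(S(add(Z, Z)), mul(add(SZ, Z), add(SZ, Z))))
  →10  S(S(add(add(Z, Z), mul(add(SZ, Z), add(SZ, Z)))))
  →11  S(S(add(Z, mul(add(SZ, Z), add(SZ, Z)))))
  →12  S(S(mul(add(SZ, Z), add(SZ, Z))))
  →13  S(S(mul(S(add(Z, Z)), add(SZ, Z))))
  →14  S(S(add(add(SZ, Z), mul(add(Z, Z), add(SZ, Z)))))
  →15  S(S(add(S(add(Z, Z)), mul(add(Z, Z), add(SZ, Z)))))
  →16  S(S(S(add(add(Z, Z), mul(add(Z, Z), add(SZ, Z))))))
  →17  S(S(S(add(Z, mul(add(Z, Z), add(SZ, Z))))))
  →18  S(S(S(mul(add(Z, Z), add(SZ, Z)))))
  →19  S(S(S(mul(Z, add(SZ, Z)))))
  →20  SSSZ

Term B:
  start: mul(add(Z, SZ), add(SSSZ, Z))
  →1  mul(SZ, add(SSSZ, Z))
  →2  add(add(SSSZ, Z), mul(Z, add(SSSZ, Z)))
  →3  add(S(add(SSZ, Z)), mul(Z, add(SSSZ, Z)))
  →4  S(add(add(SSZ, Z), mul(Z, add(SSSZ, Z))))
  →5  S(add(S(add(SZ, Z)), mul(Z, add(SSSZ, Z))))
  →6  S(S(add(add(SZ, Z), mul(Z, add(SSSZ, Z)))))
  →7  S(S(add(S(add(Z, Z)), mul(Z, add(SSSZ, Z)))))
  →8  S(S(S(add(add(Z, Z), mul(Z, add(SSSZ, Z))))))
  →9  S(S(S(add(Z, mul(Z, add(SSSZ, Z))))))
  →10  S(S(S(mul(Z, add(SSSZ, Z)))))
  →11  SSSZ

Answer: SAME — A ⇓ SSSZ, B ⇓ SSSZ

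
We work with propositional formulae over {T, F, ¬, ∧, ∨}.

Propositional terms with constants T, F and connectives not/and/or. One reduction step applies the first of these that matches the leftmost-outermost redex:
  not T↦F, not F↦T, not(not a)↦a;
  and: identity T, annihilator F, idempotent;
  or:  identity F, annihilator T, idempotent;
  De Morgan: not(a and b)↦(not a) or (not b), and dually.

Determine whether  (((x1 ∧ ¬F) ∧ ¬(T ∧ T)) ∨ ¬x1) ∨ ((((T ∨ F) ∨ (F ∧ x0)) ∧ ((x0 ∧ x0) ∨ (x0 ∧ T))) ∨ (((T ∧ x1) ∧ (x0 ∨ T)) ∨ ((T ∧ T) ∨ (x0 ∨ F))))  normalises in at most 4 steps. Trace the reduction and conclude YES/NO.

Answer: NO — after 4 steps the term is ((x1 ∧ ¬T) ∨ ¬x1) ∨ ((((T ∨ F) ∨ (F ∧ x0)) ∧ ((x0 ∧ x0) ∨ (x0 ∧ T))) ∨ (((T ∧ x1) ∧ (x0 ∨ T)) ∨ ((T ∧ T) ∨ (x0 ∨ F)))), not yet normal

Working:
  start: (((x1 ∧ ¬F) ∧ ¬(T ∧ T)) ∨ ¬x1) ∨ ((((T ∨ F) ∨ (F ∧ x0)) ∧ ((x0 ∧ x0) ∨ (x0 ∧ T))) ∨ (((T ∧ x1) ∧ (x0 ∨ T)) ∨ ((T ∧ T) ∨ (x0 ∨ F))))
  →1  (((x1 ∧ T) ∧ ¬(T ∧ T)) ∨ ¬x1) ∨ ((((T ∨ F) ∨ (F ∧ x0)) ∧ ((x0 ∧ x0) ∨ (x0 ∧ T))) ∨ (((T ∧ x1) ∧ (x0 ∨ T)) ∨ ((T ∧ T) ∨ (x0 ∨ F))))
  →2  ((x1 ∧ ¬(T ∧ T)) ∨ ¬x1) ∨ ((((T ∨ F) ∨ (F ∧ x0)) ∧ ((x0 ∧ x0) ∨ (x0 ∧ T))) ∨ (((T ∧ x1) ∧ (x0 ∨ T)) ∨ ((T ∧ T) ∨ (x0 ∨ F))))
  →3  ((x1 ∧ (¬T ∨ ¬T)) ∨ ¬x1) ∨ ((((T ∨ F) ∨ (F ∧ x0)) ∧ ((x0 ∧ x0) ∨ (x0 ∧ T))) ∨ (((T ∧ x1) ∧ (x0 ∨ T)) ∨ ((T ∧ T) ∨ (x0 ∨ F))))
  →4  ((x1 ∧ ¬T) ∨ ¬x1) ∨ ((((T ∨ F) ∨ (F ∧ x0)) ∧ ((x0 ∧ x0) ∨ (x0 ∧ T))) ∨ (((T ∧ x1) ∧ (x0 ∨ T)) ∨ ((T ∧ T) ∨ (x0 ∨ F))))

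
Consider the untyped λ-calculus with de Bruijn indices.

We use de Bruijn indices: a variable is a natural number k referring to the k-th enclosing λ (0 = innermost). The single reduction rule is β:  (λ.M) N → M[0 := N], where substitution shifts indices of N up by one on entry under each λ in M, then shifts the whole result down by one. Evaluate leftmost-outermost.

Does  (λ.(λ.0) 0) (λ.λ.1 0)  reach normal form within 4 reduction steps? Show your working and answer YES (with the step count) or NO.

Answer: YES — reaches normal form λ.λ.1 0 in 2 ≤ 4 steps

Working:
  start: (λ.(λ.0) 0) (λ.λ.1 0)
  step 1: (λ.0) (λ.λ.1 0)
  step 2: λ.λ.1 0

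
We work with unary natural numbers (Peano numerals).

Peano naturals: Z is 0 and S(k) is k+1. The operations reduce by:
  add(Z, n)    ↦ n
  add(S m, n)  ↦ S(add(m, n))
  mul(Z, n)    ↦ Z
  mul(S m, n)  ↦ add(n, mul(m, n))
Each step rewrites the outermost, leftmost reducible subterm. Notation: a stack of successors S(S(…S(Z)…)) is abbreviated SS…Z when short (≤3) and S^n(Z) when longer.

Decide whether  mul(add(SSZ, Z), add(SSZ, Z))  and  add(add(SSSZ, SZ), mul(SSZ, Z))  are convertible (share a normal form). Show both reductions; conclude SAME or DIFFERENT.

Answer: SAME — A ⇓ S^4(Z), B ⇓ S^4(Z)

Derivation:
Term A:
  start: mul(add(SSZ, Z), add(SSZ, Z))
  [1] mul(S(add(SZ, Z)), add(SSZ, Z))
  [2] add(add(SSZ, Z), mul(add(SZ, Z), add(SSZ, Z)))
  [3] add(S(add(SZ, Z)), mul(add(SZ, Z), add(SSZ, Z)))
  [4] S(add(add(SZ, Z), mul(add(SZ, Z), add(SSZ, Z))))
  [5] S(add(S(add(Z, Z)), mul(add(SZ, Z), add(SSZ, Z))))
  [6] S(S(add(add(Z, Z), mul(add(SZ, Z), add(SSZ, Z)))))
  [7] S(S(add(Z, mul(add(SZ, Z), add(SSZ, Z)))))
  [8] S(S(mul(add(SZ, Z), add(SSZ, Z))))
  [9] S(S(mul(S(add(Z, Z)), add(SSZ, Z))))
  [10] S(S(add(add(SSZ, Z), mul(add(Z, Z), add(SSZ, Z)))))
  [11] S(S(add(S(add(SZ, Z)), mul(add(Z, Z), add(SSZ, Z)))))
  [12] S(S(S(add(add(SZ, Z), mul(add(Z, Z), add(SSZ, Z))))))
  [13] S(S(S(add(S(add(Z, Z)), mul(add(Z, Z), add(SSZ, Z))))))
  [14] S(S(S(S(add(add(Z, Z), mul(add(Z, Z), add(SSZ, Z)))))))
  [15] S(S(S(S(add(Z, mul(add(Z, Z), add(SSZ, Z)))))))
  [16] S(S(S(S(mul(add(Z, Z), add(SSZ, Z))))))
  [17] S(S(S(S(mul(Z, add(SSZ, Z))))))
  [18] S^4(Z)

Term B:
  start: add(add(SSSZ, SZ), mul(SSZ, Z))
  [1] add(S(add(SSZ, SZ)), mul(SSZ, Z))
  [2] S(add(add(SSZ, SZ), mul(SSZ, Z)))
  [3] S(add(S(add(SZ, SZ)), mul(SSZ, Z)))
  [4] S(S(add(add(SZ, SZ), mul(SSZ, Z))))
  [5] S(S(add(S(add(Z, SZ)), mul(SSZ, Z))))
  [6] S(S(S(add(add(Z, SZ), mul(SSZ, Z)))))
  [7] S(S(S(add(SZ, mul(SSZ, Z)))))
  [8] S(S(S(S(add(Z, mul(SSZ, Z))))))
  [9] S(S(S(S(mul(SSZ, Z)))))
  [10] S(S(S(S(add(Z, mul(SZ, Z))))))
  [11] S(S(S(S(mul(SZ, Z)))))
  [12] S(S(S(S(add(Z, mul(Z, Z))))))
  [13] S(S(S(S(mul(Z, Z)))))
  [14] S^4(Z)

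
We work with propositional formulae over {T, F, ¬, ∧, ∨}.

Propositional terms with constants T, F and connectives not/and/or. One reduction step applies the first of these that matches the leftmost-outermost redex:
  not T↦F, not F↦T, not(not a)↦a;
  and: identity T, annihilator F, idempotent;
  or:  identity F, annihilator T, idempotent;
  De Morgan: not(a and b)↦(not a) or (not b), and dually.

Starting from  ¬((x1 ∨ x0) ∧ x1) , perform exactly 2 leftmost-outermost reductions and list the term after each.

Answer: after 2 steps: (¬x1 ∧ ¬x0) ∨ ¬x1

Derivation:
  start: ¬((x1 ∨ x0) ∧ x1)
  step 1: ¬(x1 ∨ x0) ∨ ¬x1
  step 2: (¬x1 ∧ ¬x0) ∨ ¬x1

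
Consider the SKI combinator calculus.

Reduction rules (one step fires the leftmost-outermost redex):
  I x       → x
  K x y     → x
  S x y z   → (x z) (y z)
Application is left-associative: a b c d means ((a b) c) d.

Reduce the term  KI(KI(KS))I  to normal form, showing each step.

  start: KI(KI(KS))I
  [1] II
  [2] I

Answer: normal form = I  (in 2 steps)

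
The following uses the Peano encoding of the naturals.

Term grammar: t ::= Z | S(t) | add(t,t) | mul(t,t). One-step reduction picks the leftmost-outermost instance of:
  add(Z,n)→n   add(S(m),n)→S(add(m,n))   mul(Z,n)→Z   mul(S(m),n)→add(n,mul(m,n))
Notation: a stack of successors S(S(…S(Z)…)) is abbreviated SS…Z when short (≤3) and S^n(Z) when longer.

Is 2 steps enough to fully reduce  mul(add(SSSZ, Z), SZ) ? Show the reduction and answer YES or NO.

Answer: NO — after 2 steps the term is add(SZ, mul(add(SSZ, Z), SZ)), not yet normal

Reduction:
  start: mul(add(SSSZ, Z), SZ)
  →1  mul(S(add(SSZ, Z)), SZ)
  →2  add(SZ, mul(add(SSZ, Z), SZ))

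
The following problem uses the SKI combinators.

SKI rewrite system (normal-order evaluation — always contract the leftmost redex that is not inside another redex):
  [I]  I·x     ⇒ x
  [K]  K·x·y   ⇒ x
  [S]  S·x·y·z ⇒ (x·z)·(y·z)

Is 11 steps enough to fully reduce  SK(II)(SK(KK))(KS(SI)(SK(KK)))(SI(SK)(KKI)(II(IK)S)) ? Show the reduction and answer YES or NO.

  start: SK(II)(SK(KK))(KS(SI)(SK(KK)))(SI(SK)(KKI)(II(IK)S))
  →1  K(SK(KK))(II(SK(KK)))(KS(SI)(SK(KK)))(SI(SK)(KKI)(II(IK)S))
  →2  SK(KK)(KS(SI)(SK(KK)))(SI(SK)(KKI)(II(IK)S))
  →3  K(KS(SI)(SK(KK)))(KK(KS(SI)(SK(KK))))(SI(SK)(KKI)(II(IK)S))
  →4  KS(SI)(SK(KK))(SI(SK)(KKI)(II(IK)S))
  →5  S(SK(KK))(SI(SK)(KKI)(II(IK)S))
  →6  S(SK(KK))(I(KKI)(SK(KKI))(II(IK)S))
  →7  S(SK(KK))(KKI(SK(KKI))(II(IK)S))
  →8  S(SK(KK))(K(SK(KKI))(II(IK)S))
  →9  S(SK(KK))(SK(KKI))
  →10  S(SK(KK))(SKK)

Answer: YES — reaches normal form S(SK(KK))(SKK) in 10 ≤ 11 steps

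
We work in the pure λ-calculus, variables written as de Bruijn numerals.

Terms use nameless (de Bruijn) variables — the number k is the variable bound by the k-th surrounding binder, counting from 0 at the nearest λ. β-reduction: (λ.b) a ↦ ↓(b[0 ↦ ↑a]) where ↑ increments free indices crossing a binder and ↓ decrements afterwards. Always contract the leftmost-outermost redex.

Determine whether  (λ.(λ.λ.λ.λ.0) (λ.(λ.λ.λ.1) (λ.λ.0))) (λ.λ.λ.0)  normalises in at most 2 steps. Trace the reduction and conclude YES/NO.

  start: (λ.(λ.λ.λ.λ.0) (λ.(λ.λ.λ.1) (λ.λ.0))) (λ.λ.λ.0)
  step 1: (λ.λ.λ.λ.0) (λ.(λ.λ.λ.1) (λ.λ.0))
  step 2: λ.λ.λ.0

Answer: YES — reaches normal form λ.λ.λ.0 in 2 ≤ 2 steps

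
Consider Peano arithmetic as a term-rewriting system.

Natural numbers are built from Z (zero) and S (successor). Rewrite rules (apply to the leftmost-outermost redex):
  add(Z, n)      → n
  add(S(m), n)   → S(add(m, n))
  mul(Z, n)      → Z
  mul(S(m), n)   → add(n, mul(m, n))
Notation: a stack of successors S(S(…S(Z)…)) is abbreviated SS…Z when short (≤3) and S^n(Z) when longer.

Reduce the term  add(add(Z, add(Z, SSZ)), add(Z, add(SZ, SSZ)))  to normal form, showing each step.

  start: add(add(Z, add(Z, SSZ)), add(Z, add(SZ, SSZ)))
  [1] add(add(Z, SSZ), add(Z, add(SZ, SSZ)))
  [2] add(SSZ, add(Z, add(SZ, SSZ)))
  [3] S(add(SZ, add(Z, add(SZ, SSZ))))
  [4] S(S(add(Z, add(Z, add(SZ, SSZ)))))
  [5] S(S(add(Z, add(SZ, SSZ))))
  [6] S(S(add(SZ, SSZ)))
  [7] S(S(S(add(Z, SSZ))))
  [8] S^5(Z)

Answer: normal form = S^5(Z)  (in 8 steps)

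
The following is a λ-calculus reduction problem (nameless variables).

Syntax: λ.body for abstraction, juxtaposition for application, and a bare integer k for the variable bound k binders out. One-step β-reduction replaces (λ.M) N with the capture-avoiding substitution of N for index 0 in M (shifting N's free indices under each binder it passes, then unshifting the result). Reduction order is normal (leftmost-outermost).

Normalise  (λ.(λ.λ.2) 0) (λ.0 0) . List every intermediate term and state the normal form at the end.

  start: (λ.(λ.λ.2) 0) (λ.0 0)
  step 1: (λ.λ.λ.0 0) (λ.0 0)
  step 2: λ.λ.0 0

Answer: normal form = λ.λ.0 0  (in 2 steps)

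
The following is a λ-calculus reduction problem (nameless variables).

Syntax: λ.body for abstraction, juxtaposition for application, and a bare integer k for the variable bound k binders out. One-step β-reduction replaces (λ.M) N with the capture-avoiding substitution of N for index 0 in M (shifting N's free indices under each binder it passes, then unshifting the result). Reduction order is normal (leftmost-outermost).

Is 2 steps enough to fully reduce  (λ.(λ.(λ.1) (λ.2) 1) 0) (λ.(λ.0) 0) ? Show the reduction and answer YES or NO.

Answer: NO — after 2 steps the term is (λ.λ.(λ.0) 0) (λ.λ.(λ.0) 0) (λ.(λ.0) 0), not yet normal

Working:
  start: (λ.(λ.(λ.1) (λ.2) 1) 0) (λ.(λ.0) 0)
  [1] (λ.(λ.1) (λ.λ.(λ.0) 0) (λ.(λ.0) 0)) (λ.(λ.0) 0)
  [2] (λ.λ.(λ.0) 0) (λ.λ.(λ.0) 0) (λ.(λ.0) 0)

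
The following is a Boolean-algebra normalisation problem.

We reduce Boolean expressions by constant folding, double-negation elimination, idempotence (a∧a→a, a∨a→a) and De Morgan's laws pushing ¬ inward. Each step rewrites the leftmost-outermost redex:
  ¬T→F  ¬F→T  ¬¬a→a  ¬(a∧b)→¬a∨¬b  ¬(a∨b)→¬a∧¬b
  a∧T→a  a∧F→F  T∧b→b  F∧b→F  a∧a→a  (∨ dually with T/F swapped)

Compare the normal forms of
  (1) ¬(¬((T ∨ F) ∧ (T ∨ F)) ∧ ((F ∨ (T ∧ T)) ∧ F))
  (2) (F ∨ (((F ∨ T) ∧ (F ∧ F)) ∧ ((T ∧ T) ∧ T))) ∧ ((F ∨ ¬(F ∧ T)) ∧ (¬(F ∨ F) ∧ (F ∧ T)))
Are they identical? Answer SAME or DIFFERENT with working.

Answer: DIFFERENT — A ⇓ T, B ⇓ F

Reduction:
Term A:
  start: ¬(¬((T ∨ F) ∧ (T ∨ F)) ∧ ((F ∨ (T ∧ T)) ∧ F))
  [1] ¬¬((T ∨ F) ∧ (T ∨ F)) ∨ ¬((F ∨ (T ∧ T)) ∧ F)
  [2] ((T ∨ F) ∧ (T ∨ F)) ∨ ¬((F ∨ (T ∧ T)) ∧ F)
  [3] (T ∨ F) ∨ ¬((F ∨ (T ∧ T)) ∧ F)
  [4] T ∨ ¬((F ∨ (T ∧ T)) ∧ F)
  [5] T

Term B:
  start: (F ∨ (((F ∨ T) ∧ (F ∧ F)) ∧ ((T ∧ T) ∧ T))) ∧ ((F ∨ ¬(F ∧ T)) ∧ (¬(F ∨ F) ∧ (F ∧ T)))
  [1] (((F ∨ T) ∧ (F ∧ F)) ∧ ((T ∧ T) ∧ T)) ∧ ((F ∨ ¬(F ∧ T)) ∧ (¬(F ∨ F) ∧ (F ∧ T)))
  [2] ((T ∧ (F ∧ F)) ∧ ((T ∧ T) ∧ T)) ∧ ((F ∨ ¬(F ∧ T)) ∧ (¬(F ∨ F) ∧ (F ∧ T)))
  [3] ((F ∧ F) ∧ ((T ∧ T) ∧ T)) ∧ ((F ∨ ¬(F ∧ T)) ∧ (¬(F ∨ F) ∧ (F ∧ T)))
  [4] (F ∧ ((T ∧ T) ∧ T)) ∧ ((F ∨ ¬(F ∧ T)) ∧ (¬(F ∨ F) ∧ (F ∧ T)))
  [5] F ∧ ((F ∨ ¬(F ∧ T)) ∧ (¬(F ∨ F) ∧ (F ∧ T)))
  [6] F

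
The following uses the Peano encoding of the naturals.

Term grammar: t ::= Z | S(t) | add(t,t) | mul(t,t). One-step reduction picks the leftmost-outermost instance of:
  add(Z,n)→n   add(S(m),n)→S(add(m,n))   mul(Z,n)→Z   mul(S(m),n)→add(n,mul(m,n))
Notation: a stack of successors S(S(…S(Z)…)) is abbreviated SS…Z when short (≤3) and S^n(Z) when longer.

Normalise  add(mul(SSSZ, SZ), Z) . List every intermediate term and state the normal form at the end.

Answer: normal form = SSSZ  (in 14 steps)

Derivation:
  start: add(mul(SSSZ, SZ), Z)
  [1] add(add(SZ, mul(SSZ, SZ)), Z)
  [2] add(S(add(Z, mul(SSZ, SZ))), Z)
  [3] S(add(add(Z, mul(SSZ, SZ)), Z))
  [4] S(add(mul(SSZ, SZ), Z))
  [5] S(add(add(SZ, mul(SZ, SZ)), Z))
  [6] S(add(S(add(Z, mul(SZ, SZ))), Z))
  [7] S(S(add(add(Z, mul(SZ, SZ)), Z)))
  [8] S(S(add(mul(SZ, SZ), Z)))
  [9] S(S(add(add(SZ, mul(Z, SZ)), Z)))
  [10] S(S(add(S(add(Z, mul(Z, SZ))), Z)))
  [11] S(S(S(add(add(Z, mul(Z, SZ)), Z))))
  [12] S(S(S(add(mul(Z, SZ), Z))))
  [13] S(S(S(add(Z, Z))))
  [14] SSSZ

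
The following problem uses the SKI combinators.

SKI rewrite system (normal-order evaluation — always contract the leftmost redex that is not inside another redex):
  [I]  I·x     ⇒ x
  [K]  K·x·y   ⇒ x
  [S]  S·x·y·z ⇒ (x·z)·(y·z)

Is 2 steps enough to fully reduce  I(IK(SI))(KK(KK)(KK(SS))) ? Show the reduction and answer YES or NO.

Answer: NO — after 2 steps the term is K(SI)(KK(KK)(KK(SS))), not yet normal

Reduction:
  start: I(IK(SI))(KK(KK)(KK(SS)))
  [1] IK(SI)(KK(KK)(KK(SS)))
  [2] K(SI)(KK(KK)(KK(SS)))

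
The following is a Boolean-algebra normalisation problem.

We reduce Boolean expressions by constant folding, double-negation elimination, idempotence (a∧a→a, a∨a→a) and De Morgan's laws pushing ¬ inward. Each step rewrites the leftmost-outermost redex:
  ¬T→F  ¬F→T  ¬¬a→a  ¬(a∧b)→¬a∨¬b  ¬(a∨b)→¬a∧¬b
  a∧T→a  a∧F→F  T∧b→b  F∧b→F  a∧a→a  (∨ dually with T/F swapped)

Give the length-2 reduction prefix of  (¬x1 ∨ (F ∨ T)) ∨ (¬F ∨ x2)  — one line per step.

Answer: after 2 steps: T ∨ (¬F ∨ x2)

Working:
  start: (¬x1 ∨ (F ∨ T)) ∨ (¬F ∨ x2)
  step 1: (¬x1 ∨ T) ∨ (¬F ∨ x2)
  step 2: T ∨ (¬F ∨ x2)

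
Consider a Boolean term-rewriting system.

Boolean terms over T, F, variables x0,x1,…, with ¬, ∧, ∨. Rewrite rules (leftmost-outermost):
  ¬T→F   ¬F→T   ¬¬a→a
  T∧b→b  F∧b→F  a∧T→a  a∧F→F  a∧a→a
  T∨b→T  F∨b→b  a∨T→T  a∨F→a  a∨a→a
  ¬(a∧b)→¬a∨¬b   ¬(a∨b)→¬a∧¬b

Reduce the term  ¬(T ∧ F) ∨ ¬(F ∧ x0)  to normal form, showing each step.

Answer: normal form = T  (in 5 steps)

Reduction:
  start: ¬(T ∧ F) ∨ ¬(F ∧ x0)
  [1] (¬T ∨ ¬F) ∨ ¬(F ∧ x0)
  [2] (F ∨ ¬F) ∨ ¬(F ∧ x0)
  [3] ¬F ∨ ¬(F ∧ x0)
  [4] T ∨ ¬(F ∧ x0)
  [5] T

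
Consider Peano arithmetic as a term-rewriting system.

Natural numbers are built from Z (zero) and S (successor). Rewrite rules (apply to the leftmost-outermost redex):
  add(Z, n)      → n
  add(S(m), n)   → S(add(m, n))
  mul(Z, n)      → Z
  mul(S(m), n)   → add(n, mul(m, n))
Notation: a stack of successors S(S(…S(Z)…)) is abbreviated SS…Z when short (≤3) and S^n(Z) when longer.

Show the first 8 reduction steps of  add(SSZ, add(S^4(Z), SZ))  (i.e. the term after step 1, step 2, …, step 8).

Answer: after 8 steps: S^7(Z)

Reduction:
  start: add(SSZ, add(S^4(Z), SZ))
  [1] S(add(SZ, add(S^4(Z), SZ)))
  [2] S(S(add(Z, add(S^4(Z), SZ))))
  [3] S(S(add(S^4(Z), SZ)))
  [4] S(S(S(add(SSSZ, SZ))))
  [5] S(S(S(S(add(SSZ, SZ)))))
  [6] S(S(S(S(S(add(SZ, SZ))))))
  [7] S(S(S(S(S(S(add(Z, SZ)))))))
  [8] S^7(Z)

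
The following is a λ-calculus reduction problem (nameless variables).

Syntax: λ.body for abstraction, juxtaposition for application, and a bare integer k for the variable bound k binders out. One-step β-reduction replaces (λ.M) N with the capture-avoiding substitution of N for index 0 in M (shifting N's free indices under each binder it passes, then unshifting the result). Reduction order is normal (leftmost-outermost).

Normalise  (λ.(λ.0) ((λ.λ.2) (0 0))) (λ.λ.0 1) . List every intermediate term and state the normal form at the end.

Answer: normal form = λ.λ.λ.0 1  (in 3 steps)

Derivation:
  start: (λ.(λ.0) ((λ.λ.2) (0 0))) (λ.λ.0 1)
  [1] (λ.0) ((λ.λ.λ.λ.0 1) ((λ.λ.0 1) (λ.λ.0 1)))
  [2] (λ.λ.λ.λ.0 1) ((λ.λ.0 1) (λ.λ.0 1))
  [3] λ.λ.λ.0 1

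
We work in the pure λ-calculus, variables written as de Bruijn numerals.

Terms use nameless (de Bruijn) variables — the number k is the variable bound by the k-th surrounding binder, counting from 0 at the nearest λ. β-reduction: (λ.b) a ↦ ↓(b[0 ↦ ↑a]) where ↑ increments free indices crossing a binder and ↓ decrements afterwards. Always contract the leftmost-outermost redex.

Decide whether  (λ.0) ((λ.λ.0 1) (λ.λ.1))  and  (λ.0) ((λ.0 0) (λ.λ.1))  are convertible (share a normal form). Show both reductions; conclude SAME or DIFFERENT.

Answer: DIFFERENT — A ⇓ λ.0 (λ.λ.1), B ⇓ λ.λ.λ.1

Reduction:
Term A:
  start: (λ.0) ((λ.λ.0 1) (λ.λ.1))
  [1] (λ.λ.0 1) (λ.λ.1)
  [2] λ.0 (λ.λ.1)

Term B:
  start: (λ.0) ((λ.0 0) (λ.λ.1))
  [1] (λ.0 0) (λ.λ.1)
  [2] (λ.λ.1) (λ.λ.1)
  [3] λ.λ.λ.1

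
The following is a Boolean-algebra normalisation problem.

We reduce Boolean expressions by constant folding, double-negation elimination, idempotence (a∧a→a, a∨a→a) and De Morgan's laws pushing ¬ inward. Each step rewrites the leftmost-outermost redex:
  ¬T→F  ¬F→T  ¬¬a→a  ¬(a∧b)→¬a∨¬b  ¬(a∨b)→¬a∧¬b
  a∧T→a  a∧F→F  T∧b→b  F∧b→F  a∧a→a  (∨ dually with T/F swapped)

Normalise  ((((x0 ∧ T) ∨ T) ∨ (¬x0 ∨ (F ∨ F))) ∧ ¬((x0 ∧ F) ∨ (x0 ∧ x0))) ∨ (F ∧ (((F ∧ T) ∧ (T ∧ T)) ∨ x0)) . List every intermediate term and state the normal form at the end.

Answer: normal form = ¬x0  (in 12 steps)

Working:
  start: ((((x0 ∧ T) ∨ T) ∨ (¬x0 ∨ (F ∨ F))) ∧ ¬((x0 ∧ F) ∨ (x0 ∧ x0))) ∨ (F ∧ (((F ∧ T) ∧ (T ∧ T)) ∨ x0))
  step 1: ((T ∨ (¬x0 ∨ (F ∨ F))) ∧ ¬((x0 ∧ F) ∨ (x0 ∧ x0))) ∨ (F ∧ (((F ∧ T) ∧ (T ∧ T)) ∨ x0))
  step 2: (T ∧ ¬((x0 ∧ F) ∨ (x0 ∧ x0))) ∨ (F ∧ (((F ∧ T) ∧ (T ∧ T)) ∨ x0))
  step 3: ¬((x0 ∧ F) ∨ (x0 ∧ x0)) ∨ (F ∧ (((F ∧ T) ∧ (T ∧ T)) ∨ x0))
  step 4: (¬(x0 ∧ F) ∧ ¬(x0 ∧ x0)) ∨ (F ∧ (((F ∧ T) ∧ (T ∧ T)) ∨ x0))
  step 5: ((¬x0 ∨ ¬F) ∧ ¬(x0 ∧ x0)) ∨ (F ∧ (((F ∧ T) ∧ (T ∧ T)) ∨ x0))
  step 6: ((¬x0 ∨ T) ∧ ¬(x0 ∧ x0)) ∨ (F ∧ (((F ∧ T) ∧ (T ∧ T)) ∨ x0))
  step 7: (T ∧ ¬(x0 ∧ x0)) ∨ (F ∧ (((F ∧ T) ∧ (T ∧ T)) ∨ x0))
  step 8: ¬(x0 ∧ x0) ∨ (F ∧ (((F ∧ T) ∧ (T ∧ T)) ∨ x0))
  step 9: (¬x0 ∨ ¬x0) ∨ (F ∧ (((F ∧ T) ∧ (T ∧ T)) ∨ x0))
  step 10: ¬x0 ∨ (F ∧ (((F ∧ T) ∧ (T ∧ T)) ∨ x0))
  step 11: ¬x0 ∨ F
  step 12: ¬x0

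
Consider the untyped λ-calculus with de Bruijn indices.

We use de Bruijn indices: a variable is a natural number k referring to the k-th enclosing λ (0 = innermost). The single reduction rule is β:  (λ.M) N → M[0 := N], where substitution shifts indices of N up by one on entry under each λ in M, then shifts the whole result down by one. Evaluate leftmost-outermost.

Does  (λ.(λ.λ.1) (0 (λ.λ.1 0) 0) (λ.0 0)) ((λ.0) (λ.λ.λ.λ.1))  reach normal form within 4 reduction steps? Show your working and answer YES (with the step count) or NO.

  start: (λ.(λ.λ.1) (0 (λ.λ.1 0) 0) (λ.0 0)) ((λ.0) (λ.λ.λ.λ.1))
  →1  (λ.λ.1) ((λ.0) (λ.λ.λ.λ.1) (λ.λ.1 0) ((λ.0) (λ.λ.λ.λ.1))) (λ.0 0)
  →2  (λ.(λ.0) (λ.λ.λ.λ.1) (λ.λ.1 0) ((λ.0) (λ.λ.λ.λ.1))) (λ.0 0)
  →3  (λ.0) (λ.λ.λ.λ.1) (λ.λ.1 0) ((λ.0) (λ.λ.λ.λ.1))
  →4  (λ.λ.λ.λ.1) (λ.λ.1 0) ((λ.0) (λ.λ.λ.λ.1))

Answer: NO — after 4 steps the term is (λ.λ.λ.λ.1) (λ.λ.1 0) ((λ.0) (λ.λ.λ.λ.1)), not yet normal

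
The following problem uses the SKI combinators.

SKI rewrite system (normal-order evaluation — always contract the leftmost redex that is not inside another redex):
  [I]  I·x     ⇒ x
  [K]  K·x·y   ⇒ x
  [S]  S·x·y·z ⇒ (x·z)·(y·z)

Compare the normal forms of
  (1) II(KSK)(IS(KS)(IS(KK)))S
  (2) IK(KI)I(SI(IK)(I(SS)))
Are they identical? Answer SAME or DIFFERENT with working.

Answer: DIFFERENT — A ⇓ S(S(KS)(S(KK)))S, B ⇓ I

Working:
Term A:
  start: II(KSK)(IS(KS)(IS(KK)))S
  [1] I(KSK)(IS(KS)(IS(KK)))S
  [2] KSK(IS(KS)(IS(KK)))S
  [3] S(IS(KS)(IS(KK)))S
  [4] S(S(KS)(IS(KK)))S
  [5] S(S(KS)(S(KK)))S

Term B:
  start: IK(KI)I(SI(IK)(I(SS)))
  [1] K(KI)I(SI(IK)(I(SS)))
  [2] KI(SI(IK)(I(SS)))
  [3] I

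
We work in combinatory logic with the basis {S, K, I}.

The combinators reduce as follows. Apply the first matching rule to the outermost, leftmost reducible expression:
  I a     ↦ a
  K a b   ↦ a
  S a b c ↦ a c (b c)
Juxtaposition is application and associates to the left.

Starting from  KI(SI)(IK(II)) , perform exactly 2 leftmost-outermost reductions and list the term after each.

  start: KI(SI)(IK(II))
  step 1: I(IK(II))
  step 2: IK(II)

Answer: after 2 steps: IK(II)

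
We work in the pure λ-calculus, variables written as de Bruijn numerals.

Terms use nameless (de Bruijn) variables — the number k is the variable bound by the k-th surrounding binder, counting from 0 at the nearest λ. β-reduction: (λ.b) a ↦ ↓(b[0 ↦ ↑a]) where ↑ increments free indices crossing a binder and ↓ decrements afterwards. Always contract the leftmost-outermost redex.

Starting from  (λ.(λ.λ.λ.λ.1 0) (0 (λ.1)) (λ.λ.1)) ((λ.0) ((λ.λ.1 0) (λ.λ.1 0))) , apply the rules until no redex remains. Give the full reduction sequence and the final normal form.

Answer: normal form = λ.λ.1 0  (in 3 steps)

Reduction:
  start: (λ.(λ.λ.λ.λ.1 0) (0 (λ.1)) (λ.λ.1)) ((λ.0) ((λ.λ.1 0) (λ.λ.1 0)))
  [1] (λ.λ.λ.λ.1 0) ((λ.0) ((λ.λ.1 0) (λ.λ.1 0)) (λ.(λ.0) ((λ.λ.1 0) (λ.λ.1 0)))) (λ.λ.1)
  [2] (λ.λ.λ.1 0) (λ.λ.1)
  [3] λ.λ.1 0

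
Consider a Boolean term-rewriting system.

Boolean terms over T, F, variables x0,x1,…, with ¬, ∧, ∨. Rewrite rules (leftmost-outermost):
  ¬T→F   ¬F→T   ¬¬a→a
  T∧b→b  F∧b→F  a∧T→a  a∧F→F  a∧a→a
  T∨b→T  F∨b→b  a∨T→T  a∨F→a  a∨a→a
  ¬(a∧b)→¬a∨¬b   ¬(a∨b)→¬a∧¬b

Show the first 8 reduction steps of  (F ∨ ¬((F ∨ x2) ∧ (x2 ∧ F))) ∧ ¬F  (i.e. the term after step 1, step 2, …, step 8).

Answer: after 8 steps: (¬x2 ∨ T) ∧ ¬F

Working:
  start: (F ∨ ¬((F ∨ x2) ∧ (x2 ∧ F))) ∧ ¬F
  →1  ¬((F ∨ x2) ∧ (x2 ∧ F)) ∧ ¬F
  →2  (¬(F ∨ x2) ∨ ¬(x2 ∧ F)) ∧ ¬F
  →3  ((¬F ∧ ¬x2) ∨ ¬(x2 ∧ F)) ∧ ¬F
  →4  ((T ∧ ¬x2) ∨ ¬(x2 ∧ F)) ∧ ¬F
  →5  (¬x2 ∨ ¬(x2 ∧ F)) ∧ ¬F
  →6  (¬x2 ∨ (¬x2 ∨ ¬F)) ∧ ¬F
  →7  (¬x2 ∨ (¬x2 ∨ T)) ∧ ¬F
  →8  (¬x2 ∨ T) ∧ ¬F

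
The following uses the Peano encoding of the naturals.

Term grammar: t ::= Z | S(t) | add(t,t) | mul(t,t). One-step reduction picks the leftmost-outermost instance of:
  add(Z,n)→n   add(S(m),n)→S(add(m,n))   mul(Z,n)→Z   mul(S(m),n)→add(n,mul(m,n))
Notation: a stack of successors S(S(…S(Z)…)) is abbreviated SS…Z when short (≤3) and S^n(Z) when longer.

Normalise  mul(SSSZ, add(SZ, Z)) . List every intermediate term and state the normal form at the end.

Answer: normal form = SSSZ  (in 16 steps)

Working:
  start: mul(SSSZ, add(SZ, Z))
  step 1: add(add(SZ, Z), mul(SSZ, add(SZ, Z)))
  step 2: add(S(add(Z, Z)), mul(SSZ, add(SZ, Z)))
  step 3: S(add(add(Z, Z), mul(SSZ, add(SZ, Z))))
  step 4: S(add(Z, mul(SSZ, add(SZ, Z))))
  step 5: S(mul(SSZ, add(SZ, Z)))
  step 6: S(add(add(SZ, Z), mul(SZ, add(SZ, Z))))
  step 7: S(add(S(add(Z, Z)), mul(SZ, add(SZ, Z))))
  step 8: S(S(add(add(Z, Z), mul(SZ, add(SZ, Z)))))
  step 9: S(S(add(Z, mul(SZ, add(SZ, Z)))))
  step 10: S(S(mul(SZ, add(SZ, Z))))
  step 11: S(S(add(add(SZ, Z), mul(Z, add(SZ, Z)))))
  step 12: S(S(add(S(add(Z, Z)), mul(Z, add(SZ, Z)))))
  step 13: S(S(S(add(add(Z, Z), mul(Z, add(SZ, Z))))))
  step 14: S(S(S(add(Z, mul(Z, add(SZ, Z))))))
  step 15: S(S(S(mul(Z, add(SZ, Z)))))
  step 16: SSSZ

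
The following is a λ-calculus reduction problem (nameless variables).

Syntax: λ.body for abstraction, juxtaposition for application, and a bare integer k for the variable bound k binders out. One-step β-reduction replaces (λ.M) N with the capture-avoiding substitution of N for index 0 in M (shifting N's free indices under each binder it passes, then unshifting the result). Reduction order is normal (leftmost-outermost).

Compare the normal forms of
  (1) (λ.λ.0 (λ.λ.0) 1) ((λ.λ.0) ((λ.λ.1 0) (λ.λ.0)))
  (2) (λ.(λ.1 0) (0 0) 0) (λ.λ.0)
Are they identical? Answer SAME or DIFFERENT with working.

Answer: DIFFERENT — A ⇓ λ.0 (λ.λ.0) (λ.0), B ⇓ λ.λ.0

Working:
Term A:
  start: (λ.λ.0 (λ.λ.0) 1) ((λ.λ.0) ((λ.λ.1 0) (λ.λ.0)))
  [1] λ.0 (λ.λ.0) ((λ.λ.0) ((λ.λ.1 0) (λ.λ.0)))
  [2] λ.0 (λ.λ.0) (λ.0)

Term B:
  start: (λ.(λ.1 0) (0 0) 0) (λ.λ.0)
  [1] (λ.(λ.λ.0) 0) ((λ.λ.0) (λ.λ.0)) (λ.λ.0)
  [2] (λ.λ.0) ((λ.λ.0) (λ.λ.0)) (λ.λ.0)
  [3] (λ.0) (λ.λ.0)
  [4] λ.λ.0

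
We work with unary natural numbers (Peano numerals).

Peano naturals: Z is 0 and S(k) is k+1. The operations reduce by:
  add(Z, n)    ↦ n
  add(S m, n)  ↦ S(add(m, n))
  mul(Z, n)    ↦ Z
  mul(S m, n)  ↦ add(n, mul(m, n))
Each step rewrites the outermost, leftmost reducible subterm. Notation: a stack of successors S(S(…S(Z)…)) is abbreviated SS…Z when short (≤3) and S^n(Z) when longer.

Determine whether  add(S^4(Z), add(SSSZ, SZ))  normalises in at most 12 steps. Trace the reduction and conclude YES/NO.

  start: add(S^4(Z), add(SSSZ, SZ))
  [1] S(add(SSSZ, add(SSSZ, SZ)))
  [2] S(S(add(SSZ, add(SSSZ, SZ))))
  [3] S(S(S(add(SZ, add(SSSZ, SZ)))))
  [4] S(S(S(S(add(Z, add(SSSZ, SZ))))))
  [5] S(S(S(S(add(SSSZ, SZ)))))
  [6] S(S(S(S(S(add(SSZ, SZ))))))
  [7] S(S(S(S(S(S(add(SZ, SZ)))))))
  [8] S(S(S(S(S(S(S(add(Z, SZ))))))))
  [9] S^8(Z)

Answer: YES — reaches normal form S^8(Z) in 9 ≤ 12 steps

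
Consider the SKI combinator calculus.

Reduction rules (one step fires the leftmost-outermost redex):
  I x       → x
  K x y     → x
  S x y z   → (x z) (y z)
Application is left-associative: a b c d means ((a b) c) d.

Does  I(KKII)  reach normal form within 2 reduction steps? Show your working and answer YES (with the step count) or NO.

Answer: YES — reaches normal form KI in 2 ≤ 2 steps

Working:
  start: I(KKII)
  step 1: KKII
  step 2: KI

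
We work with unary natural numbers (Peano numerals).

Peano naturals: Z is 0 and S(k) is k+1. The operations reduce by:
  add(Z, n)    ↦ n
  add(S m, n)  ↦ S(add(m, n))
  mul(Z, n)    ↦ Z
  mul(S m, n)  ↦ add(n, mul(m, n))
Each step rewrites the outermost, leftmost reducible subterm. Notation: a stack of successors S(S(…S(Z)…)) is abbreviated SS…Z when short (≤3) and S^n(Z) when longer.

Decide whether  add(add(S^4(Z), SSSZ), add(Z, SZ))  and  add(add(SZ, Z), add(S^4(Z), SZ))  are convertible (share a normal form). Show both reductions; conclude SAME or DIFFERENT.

Answer: DIFFERENT — A ⇓ S^8(Z), B ⇓ S^6(Z)

Working:
Term A:
  start: add(add(S^4(Z), SSSZ), add(Z, SZ))
  →1  add(S(add(SSSZ, SSSZ)), add(Z, SZ))
  →2  S(add(add(SSSZ, SSSZ), add(Z, SZ)))
  →3  S(add(S(add(SSZ, SSSZ)), add(Z, SZ)))
  →4  S(S(add(add(SSZ, SSSZ), add(Z, SZ))))
  →5  S(S(add(S(add(SZ, SSSZ)), add(Z, SZ))))
  →6  S(S(S(add(add(SZ, SSSZ), add(Z, SZ)))))
  →7  S(S(S(add(S(add(Z, SSSZ)), add(Z, SZ)))))
  →8  S(S(S(S(add(add(Z, SSSZ), add(Z, SZ))))))
  →9  S(S(S(S(add(SSSZ, add(Z, SZ))))))
  →10  S(S(S(S(S(add(SSZ, add(Z, SZ)))))))
  →11  S(S(S(S(S(S(add(SZ, add(Z, SZ))))))))
  →12  S(S(S(S(S(S(S(add(Z, add(Z, SZ)))))))))
  →13  S(S(S(S(S(S(S(add(Z, SZ))))))))
  →14  S^8(Z)

Term B:
  start: add(add(SZ, Z), add(S^4(Z), SZ))
  →1  add(S(add(Z, Z)), add(S^4(Z), SZ))
  →2  S(add(add(Z, Z), add(S^4(Z), SZ)))
  →3  S(add(Z, add(S^4(Z), SZ)))
  →4  S(add(S^4(Z), SZ))
  →5  S(S(add(SSSZ, SZ)))
  →6  S(S(S(add(SSZ, SZ))))
  →7  S(S(S(S(add(SZ, SZ)))))
  →8  S(S(S(S(S(add(Z, SZ))))))
  →9  S^6(Z)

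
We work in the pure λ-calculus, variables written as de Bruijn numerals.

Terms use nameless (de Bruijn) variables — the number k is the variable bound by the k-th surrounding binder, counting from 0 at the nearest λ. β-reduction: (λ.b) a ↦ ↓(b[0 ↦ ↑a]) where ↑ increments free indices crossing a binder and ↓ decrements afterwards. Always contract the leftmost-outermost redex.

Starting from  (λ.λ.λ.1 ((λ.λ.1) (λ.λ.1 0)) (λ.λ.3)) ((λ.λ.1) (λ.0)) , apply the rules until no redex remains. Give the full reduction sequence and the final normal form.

  start: (λ.λ.λ.1 ((λ.λ.1) (λ.λ.1 0)) (λ.λ.3)) ((λ.λ.1) (λ.0))
  [1] λ.λ.1 ((λ.λ.1) (λ.λ.1 0)) (λ.λ.3)
  [2] λ.λ.1 (λ.λ.λ.1 0) (λ.λ.3)

Answer: normal form = λ.λ.1 (λ.λ.λ.1 0) (λ.λ.3)  (in 2 steps)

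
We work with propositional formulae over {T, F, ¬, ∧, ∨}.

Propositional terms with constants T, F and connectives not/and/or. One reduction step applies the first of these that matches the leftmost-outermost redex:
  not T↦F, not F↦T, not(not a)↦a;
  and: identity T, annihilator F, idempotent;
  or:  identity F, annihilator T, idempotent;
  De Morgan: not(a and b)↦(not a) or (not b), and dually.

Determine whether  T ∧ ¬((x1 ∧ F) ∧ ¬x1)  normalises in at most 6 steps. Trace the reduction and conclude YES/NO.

  start: T ∧ ¬((x1 ∧ F) ∧ ¬x1)
  →1  ¬((x1 ∧ F) ∧ ¬x1)
  →2  ¬(x1 ∧ F) ∨ ¬¬x1
  →3  (¬x1 ∨ ¬F) ∨ ¬¬x1
  →4  (¬x1 ∨ T) ∨ ¬¬x1
  →5  T ∨ ¬¬x1
  →6  T

Answer: YES — reaches normal form T in 6 ≤ 6 steps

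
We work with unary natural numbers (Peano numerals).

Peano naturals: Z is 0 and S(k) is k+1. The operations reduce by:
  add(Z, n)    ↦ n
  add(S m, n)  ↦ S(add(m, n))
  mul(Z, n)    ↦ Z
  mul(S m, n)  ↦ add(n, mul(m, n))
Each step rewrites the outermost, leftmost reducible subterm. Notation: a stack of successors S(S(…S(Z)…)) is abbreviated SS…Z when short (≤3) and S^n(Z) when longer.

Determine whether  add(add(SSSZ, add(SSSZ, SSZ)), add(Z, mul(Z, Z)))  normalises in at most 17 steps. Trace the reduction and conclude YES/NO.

  start: add(add(SSSZ, add(SSSZ, SSZ)), add(Z, mul(Z, Z)))
  step 1: add(S(add(SSZ, add(SSSZ, SSZ))), add(Z, mul(Z, Z)))
  step 2: S(add(add(SSZ, add(SSSZ, SSZ)), add(Z, mul(Z, Z))))
  step 3: S(add(S(add(SZ, add(SSSZ, SSZ))), add(Z, mul(Z, Z))))
  step 4: S(S(add(add(SZ, add(SSSZ, SSZ)), add(Z, mul(Z, Z)))))
  step 5: S(S(add(S(add(Z, add(SSSZ, SSZ))), add(Z, mul(Z, Z)))))
  step 6: S(S(S(add(add(Z, add(SSSZ, SSZ)), add(Z, mul(Z, Z))))))
  step 7: S(S(S(add(add(SSSZ, SSZ), add(Z, mul(Z, Z))))))
  step 8: S(S(S(add(S(add(SSZ, SSZ)), add(Z, mul(Z, Z))))))
  step 9: S(S(S(S(add(add(SSZ, SSZ), add(Z, mul(Z, Z)))))))
  step 10: S(S(S(S(add(S(add(SZ, SSZ)), add(Z, mul(Z, Z)))))))
  step 11: S(S(S(S(S(add(add(SZ, SSZ), add(Z, mul(Z, Z))))))))
  step 12: S(S(S(S(S(add(S(add(Z, SSZ)), add(Z, mul(Z, Z))))))))
  step 13: S(S(S(S(S(S(add(add(Z, SSZ), add(Z, mul(Z, Z)))))))))
  step 14: S(S(S(S(S(S(add(SSZ, add(Z, mul(Z, Z)))))))))
  step 15: S(S(S(S(S(S(S(add(SZ, add(Z, mul(Z, Z))))))))))
  step 16: S(S(S(S(S(S(S(S(add(Z, add(Z, mul(Z, Z)))))))))))
  step 17: S(S(S(S(S(S(S(S(add(Z, mul(Z, Z))))))))))

Answer: NO — after 17 steps the term is S(S(S(S(S(S(S(S(add(Z, mul(Z, Z)))))))))), not yet normal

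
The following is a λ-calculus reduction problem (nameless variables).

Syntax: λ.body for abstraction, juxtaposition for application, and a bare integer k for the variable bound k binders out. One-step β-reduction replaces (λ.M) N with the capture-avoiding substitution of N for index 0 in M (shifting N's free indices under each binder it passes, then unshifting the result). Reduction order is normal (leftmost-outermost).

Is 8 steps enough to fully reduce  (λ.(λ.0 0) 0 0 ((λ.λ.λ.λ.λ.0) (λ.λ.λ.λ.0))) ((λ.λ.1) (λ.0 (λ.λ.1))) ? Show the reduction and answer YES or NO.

Answer: NO — after 8 steps the term is (λ.λ.λ.λ.λ.0) (λ.λ.λ.λ.0) (λ.λ.1), not yet normal

Working:
  start: (λ.(λ.0 0) 0 0 ((λ.λ.λ.λ.λ.0) (λ.λ.λ.λ.0))) ((λ.λ.1) (λ.0 (λ.λ.1)))
  →1  (λ.0 0) ((λ.λ.1) (λ.0 (λ.λ.1))) ((λ.λ.1) (λ.0 (λ.λ.1))) ((λ.λ.λ.λ.λ.0) (λ.λ.λ.λ.0))
  →2  (λ.λ.1) (λ.0 (λ.λ.1)) ((λ.λ.1) (λ.0 (λ.λ.1))) ((λ.λ.1) (λ.0 (λ.λ.1))) ((λ.λ.λ.λ.λ.0) (λ.λ.λ.λ.0))
  →3  (λ.λ.0 (λ.λ.1)) ((λ.λ.1) (λ.0 (λ.λ.1))) ((λ.λ.1) (λ.0 (λ.λ.1))) ((λ.λ.λ.λ.λ.0) (λ.λ.λ.λ.0))
  →4  (λ.0 (λ.λ.1)) ((λ.λ.1) (λ.0 (λ.λ.1))) ((λ.λ.λ.λ.λ.0) (λ.λ.λ.λ.0))
  →5  (λ.λ.1) (λ.0 (λ.λ.1)) (λ.λ.1) ((λ.λ.λ.λ.λ.0) (λ.λ.λ.λ.0))
  →6  (λ.λ.0 (λ.λ.1)) (λ.λ.1) ((λ.λ.λ.λ.λ.0) (λ.λ.λ.λ.0))
  →7  (λ.0 (λ.λ.1)) ((λ.λ.λ.λ.λ.0) (λ.λ.λ.λ.0))
  →8  (λ.λ.λ.λ.λ.0) (λ.λ.λ.λ.0) (λ.λ.1)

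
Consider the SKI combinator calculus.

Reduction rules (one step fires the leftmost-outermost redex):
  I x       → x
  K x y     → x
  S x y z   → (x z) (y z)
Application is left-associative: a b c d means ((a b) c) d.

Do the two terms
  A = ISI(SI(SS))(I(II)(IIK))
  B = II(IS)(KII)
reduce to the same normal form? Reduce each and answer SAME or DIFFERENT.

Answer: DIFFERENT — A ⇓ K(K(SSK)), B ⇓ SI

Working:
Term A:
  start: ISI(SI(SS))(I(II)(IIK))
  [1] SI(SI(SS))(I(II)(IIK))
  [2] I(I(II)(IIK))(SI(SS)(I(II)(IIK)))
  [3] I(II)(IIK)(SI(SS)(I(II)(IIK)))
  [4] II(IIK)(SI(SS)(I(II)(IIK)))
  [5] I(IIK)(SI(SS)(I(II)(IIK)))
  [6] IIK(SI(SS)(I(II)(IIK)))
  [7] IK(SI(SS)(I(II)(IIK)))
  [8] K(SI(SS)(I(II)(IIK)))
  [9] K(I(I(II)(IIK))(SS(I(II)(IIK))))
  [10] K(I(II)(IIK)(SS(I(II)(IIK))))
  [11] K(II(IIK)(SS(I(II)(IIK))))
  [12] K(I(IIK)(SS(I(II)(IIK))))
  [13] K(IIK(SS(I(II)(IIK))))
  [14] K(IK(SS(I(II)(IIK))))
  [15] K(K(SS(I(II)(IIK))))
  [16] K(K(SS(II(IIK))))
  [17] K(K(SS(I(IIK))))
  [18] K(K(SS(IIK)))
  [19] K(K(SS(IK)))
  [20] K(K(SSK))

Term B:
  start: II(IS)(KII)
  [1] I(IS)(KII)
  [2] IS(KII)
  [3] S(KII)
  [4] SI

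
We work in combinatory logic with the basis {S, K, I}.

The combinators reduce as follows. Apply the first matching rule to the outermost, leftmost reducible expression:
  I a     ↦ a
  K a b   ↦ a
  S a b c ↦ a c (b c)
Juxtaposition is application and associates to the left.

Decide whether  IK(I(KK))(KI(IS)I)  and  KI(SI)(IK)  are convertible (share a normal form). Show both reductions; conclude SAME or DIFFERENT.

Term A:
  start: IK(I(KK))(KI(IS)I)
  step 1: K(I(KK))(KI(IS)I)
  step 2: I(KK)
  step 3: KK

Term B:
  start: KI(SI)(IK)
  step 1: I(IK)
  step 2: IK
  step 3: K

Answer: DIFFERENT — A ⇓ KK, B ⇓ K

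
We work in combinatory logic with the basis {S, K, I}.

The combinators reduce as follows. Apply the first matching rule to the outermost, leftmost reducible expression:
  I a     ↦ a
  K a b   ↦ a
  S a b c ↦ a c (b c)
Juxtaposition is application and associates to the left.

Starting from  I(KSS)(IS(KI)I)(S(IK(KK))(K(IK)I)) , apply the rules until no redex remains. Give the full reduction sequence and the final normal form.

Answer: normal form = S(S(KI)I)(S(K(KK))K)  (in 6 steps)

Reduction:
  start: I(KSS)(IS(KI)I)(S(IK(KK))(K(IK)I))
  step 1: KSS(IS(KI)I)(S(IK(KK))(K(IK)I))
  step 2: S(IS(KI)I)(S(IK(KK))(K(IK)I))
  step 3: S(S(KI)I)(S(IK(KK))(K(IK)I))
  step 4: S(S(KI)I)(S(K(KK))(K(IK)I))
  step 5: S(S(KI)I)(S(K(KK))(IK))
  step 6: S(S(KI)I)(S(K(KK))K)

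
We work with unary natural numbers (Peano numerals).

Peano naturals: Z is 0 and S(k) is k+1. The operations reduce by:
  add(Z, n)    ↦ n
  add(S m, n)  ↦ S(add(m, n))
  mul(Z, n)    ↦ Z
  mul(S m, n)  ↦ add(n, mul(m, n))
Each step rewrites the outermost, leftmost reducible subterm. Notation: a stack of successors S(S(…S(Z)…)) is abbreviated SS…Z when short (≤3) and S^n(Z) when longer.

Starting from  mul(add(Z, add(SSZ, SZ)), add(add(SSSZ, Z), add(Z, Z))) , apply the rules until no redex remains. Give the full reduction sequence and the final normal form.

  start: mul(add(Z, add(SSZ, SZ)), add(add(SSSZ, Z), add(Z, Z)))
  [1] mul(add(SSZ, SZ), add(add(SSSZ, Z), add(Z, Z)))
  [2] mul(S(add(SZ, SZ)), add(add(SSSZ, Z), add(Z, Z)))
  [3] add(add(add(SSSZ, Z), add(Z, Z)), mul(add(SZ, SZ), add(add(SSSZ, Z), add(Z, Z))))
  [4] add(add(S(add(SSZ, Z)), add(Z, Z)), mul(add(SZ, SZ), add(add(SSSZ, Z), add(Z, Z))))
  [5] add(S(add(add(SSZ, Z), add(Z, Z))), mul(add(SZ, SZ), add(add(SSSZ, Z), add(Z, Z))))
  [6] S(add(add(add(SSZ, Z), add(Z, Z)), mul(add(SZ, SZ), add(add(SSSZ, Z), add(Z, Z)))))
  [7] S(add(add(S(add(SZ, Z)), add(Z, Z)), mul(add(SZ, SZ), add(add(SSSZ, Z), add(Z, Z)))))
  [8] S(add(S(add(add(SZ, Z), add(Z, Z))), mul(add(SZ, SZ), add(add(SSSZ, Z), add(Z, Z)))))
  [9] S(S(add(add(add(SZ, Z), add(Z, Z)), mul(add(SZ, SZ), add(add(SSSZ, Z), add(Z, Z))))))
  [10] S(S(add(add(S(add(Z, Z)), add(Z, Z)), mul(add(SZ, SZ), add(add(SSSZ, Z), add(Z, Z))))))
  [11] S(S(add(S(add(add(Z, Z), add(Z, Z))), mul(add(SZ, SZ), add(add(SSSZ, Z), add(Z, Z))))))
  [12] S(S(S(add(add(add(Z, Z), add(Z, Z)), mul(add(SZ, SZ), add(add(SSSZ, Z), add(Z, Z)))))))
  [13] S(S(S(add(add(Z, add(Z, Z)), mul(add(SZ, SZ), add(add(SSSZ, Z), add(Z, Z)))))))
  [14] S(S(S(add(add(Z, Z), mul(add(SZ, SZ), add(add(SSSZ, Z), add(Z, Z)))))))
  [15] S(S(S(add(Z, mul(add(SZ, SZ), add(add(SSSZ, Z), add(Z, Z)))))))
  [16] S(S(S(mul(add(SZ, SZ), add(add(SSSZ, Z), add(Z, Z))))))
  [17] S(S(S(mul(S(add(Z, SZ)), add(add(SSSZ, Z), add(Z, Z))))))
  [18] S(S(S(add(add(add(SSSZ, Z), add(Z, Z)), mul(add(Z, SZ), add(add(SSSZ, Z), add(Z, Z)))))))
  [19] S(S(S(add(add(S(add(SSZ, Z)), add(Z, Z)), mul(add(Z, SZ), add(add(SSSZ, Z), add(Z, Z)))))))
  [20] S(S(S(add(S(add(add(SSZ, Z), add(Z, Z))), mul(add(Z, SZ), add(add(SSSZ, Z), add(Z, Z)))))))
  [21] S(S(S(S(add(add(add(SSZ, Z), add(Z, Z)), mul(add(Z, SZ), add(add(SSSZ, Z), add(Z, Z))))))))
  [22] S(S(S(S(add(add(S(add(SZ, Z)), add(Z, Z)), mul(add(Z, SZ), add(add(SSSZ, Z), add(Z, Z))))))))
  [23] S(S(S(S(add(S(add(add(SZ, Z), add(Z, Z))), mul(add(Z, SZ), add(add(SSSZ, Z), add(Z, Z))))))))
  [24] S(S(S(S(S(add(add(add(SZ, Z), add(Z, Z)), mul(add(Z, SZ), add(add(SSSZ, Z), add(Z, Z)))))))))
  [25] S(S(S(S(S(add(add(S(add(Z, Z)), add(Z, Z)), mul(add(Z, SZ), add(add(SSSZ, Z), add(Z, Z)))))))))
  [26] S(S(S(S(S(add(S(add(add(Z, Z), add(Z, Z))), mul(add(Z, SZ), add(add(SSSZ, Z), add(Z, Z)))))))))
  [27] S(S(S(S(S(S(add(add(add(Z, Z), add(Z, Z)), mul(add(Z, SZ), add(add(SSSZ, Z), add(Z, Z))))))))))
  [28] S(S(S(S(S(S(add(add(Z, add(Z, Z)), mul(add(Z, SZ), add(add(SSSZ, Z), add(Z, Z))))))))))
  [29] S(S(S(S(S(S(add(add(Z, Z), mul(add(Z, SZ), add(add(SSSZ, Z), add(Z, Z))))))))))
  [30] S(S(S(S(S(S(add(Z, mul(add(Z, SZ), add(add(SSSZ, Z), add(Z, Z))))))))))
  [31] S(S(S(S(S(S(mul(add(Z, SZ), add(add(SSSZ, Z), add(Z, Z)))))))))
  [32] S(S(S(S(S(S(mul(SZ, add(add(SSSZ, Z), add(Z, Z)))))))))
  [33] S(S(S(S(S(S(add(add(add(SSSZ, Z), add(Z, Z)), mul(Z, add(add(SSSZ, Z), add(Z, Z))))))))))
  [34] S(S(S(S(S(S(add(add(S(add(SSZ, Z)), add(Z, Z)), mul(Z, add(add(SSSZ, Z), add(Z, Z))))))))))
  [35] S(S(S(S(S(S(add(S(add(add(SSZ, Z), add(Z, Z))), mul(Z, add(add(SSSZ, Z), add(Z, Z))))))))))
  [36] S(S(S(S(S(S(S(add(add(add(SSZ, Z), add(Z, Z)), mul(Z, add(add(SSSZ, Z), add(Z, Z)))))))))))
  [37] S(S(S(S(S(S(S(add(add(S(add(SZ, Z)), add(Z, Z)), mul(Z, add(add(SSSZ, Z), add(Z, Z)))))))))))
  [38] S(S(S(S(S(S(S(add(S(add(add(SZ, Z), add(Z, Z))), mul(Z, add(add(SSSZ, Z), add(Z, Z)))))))))))
  [39] S(S(S(S(S(S(S(S(add(add(add(SZ, Z), add(Z, Z)), mul(Z, add(add(SSSZ, Z), add(Z, Z))))))))))))
  [40] S(S(S(S(S(S(S(S(add(add(S(add(Z, Z)), add(Z, Z)), mul(Z, add(add(SSSZ, Z), add(Z, Z))))))))))))
  [41] S(S(S(S(S(S(S(S(add(S(add(add(Z, Z), add(Z, Z))), mul(Z, add(add(SSSZ, Z), add(Z, Z))))))))))))
  [42] S(S(S(S(S(S(S(S(S(add(add(add(Z, Z), add(Z, Z)), mul(Z, add(add(SSSZ, Z), add(Z, Z)))))))))))))
  [43] S(S(S(S(S(S(S(S(S(add(add(Z, add(Z, Z)), mul(Z, add(add(SSSZ, Z), add(Z, Z)))))))))))))
  [44] S(S(S(S(S(S(S(S(S(add(add(Z, Z), mul(Z, add(add(SSSZ, Z), add(Z, Z)))))))))))))
  [45] S(S(S(S(S(S(S(S(S(add(Z, mul(Z, add(add(SSSZ, Z), add(Z, Z)))))))))))))
  [46] S(S(S(S(S(S(S(S(S(mul(Z, add(add(SSSZ, Z), add(Z, Z))))))))))))
  [47] S^9(Z)

Answer: normal form = S^9(Z)  (in 47 steps)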